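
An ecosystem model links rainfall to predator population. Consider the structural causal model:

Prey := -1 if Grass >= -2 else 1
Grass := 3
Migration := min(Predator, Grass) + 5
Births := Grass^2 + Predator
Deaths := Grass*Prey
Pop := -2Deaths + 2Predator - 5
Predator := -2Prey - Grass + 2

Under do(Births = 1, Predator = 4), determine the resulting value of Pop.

The joint intervention fixes Births = 1, Predator = 4, removing each variable's own equation.
Prey = -1 if Grass >= -2 else 1  [with Grass=3]  = -1
Deaths = Grass*Prey  [with Grass=3, Prey=-1]  = -3
Pop = -2Deaths + 2Predator - 5  [with Deaths=-3, Predator=4]  = 9

9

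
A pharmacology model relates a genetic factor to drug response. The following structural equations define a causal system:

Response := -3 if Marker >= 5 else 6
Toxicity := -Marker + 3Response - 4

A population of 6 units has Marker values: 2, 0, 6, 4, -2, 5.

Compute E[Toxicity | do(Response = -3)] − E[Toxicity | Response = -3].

3

Under do(Response=-3), Response's equation is replaced by Response=-3 for every unit. Per-unit Toxicity: -15, -13, -19, -17, -11, -18. Mean = -15.5.
Observing Response=-3 restricts to units where Response's equation naturally yields -3: Marker ∈ {6, 5}. In that subpopulation Toxicity = -19, -18, mean -18.5.
Difference = -15.5 − (-18.5) = 3.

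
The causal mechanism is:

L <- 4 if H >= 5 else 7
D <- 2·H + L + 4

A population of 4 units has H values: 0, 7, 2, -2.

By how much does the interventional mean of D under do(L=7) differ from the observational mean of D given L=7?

3.5

The intervention sets L=7 in all 4 units regardless of H. Recomputing D per unit gives 11, 25, 15, 7; average 14.5.
E[D|L=7] averages over only the 3 units with L=7 (H = 0, 2, -2): D = 11, 15, 7, mean 11.
Difference = 14.5 − 11 = 3.5.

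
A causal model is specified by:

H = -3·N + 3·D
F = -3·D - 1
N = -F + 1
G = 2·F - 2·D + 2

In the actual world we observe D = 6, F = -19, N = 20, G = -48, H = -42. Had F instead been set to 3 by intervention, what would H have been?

do(F=3) replaces the equation F = -3·D - 1 with the constant F = 3.
N = -F + 1  [with F=3]  = -2
H = -3·N + 3·D  [with N=-2, D=6]  = 24

24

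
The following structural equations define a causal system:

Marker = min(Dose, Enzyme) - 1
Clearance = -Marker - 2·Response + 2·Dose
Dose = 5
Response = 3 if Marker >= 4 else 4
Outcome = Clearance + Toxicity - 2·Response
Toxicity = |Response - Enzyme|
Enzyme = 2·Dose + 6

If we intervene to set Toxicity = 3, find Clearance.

The intervention breaks the incoming arrows to Toxicity: Toxicity = |Response - Enzyme| no longer applies, and Toxicity = 3.
Since Clearance is not a descendant of the intervened variable, it is unaffected.
Enzyme = 2·Dose + 6  [with Dose=5]  = 16
Marker = min(Dose, Enzyme) - 1  [with Dose=5, Enzyme=16]  = 4
Response = 3 if Marker >= 4 else 4  [with Marker=4]  = 3
Clearance = -Marker - 2·Response + 2·Dose  [with Marker=4, Response=3, Dose=5]  = 0

0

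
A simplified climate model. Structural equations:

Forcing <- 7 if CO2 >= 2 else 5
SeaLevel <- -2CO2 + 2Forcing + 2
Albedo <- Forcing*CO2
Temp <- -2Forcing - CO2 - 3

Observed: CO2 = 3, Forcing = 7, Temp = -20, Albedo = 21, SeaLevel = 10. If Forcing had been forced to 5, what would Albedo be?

15

Under do(Forcing=5), the mechanism Forcing <- 7 if CO2 >= 2 else 5 is discarded; Forcing is fixed at 5.
Albedo = Forcing*CO2  [with Forcing=5, CO2=3]  = 15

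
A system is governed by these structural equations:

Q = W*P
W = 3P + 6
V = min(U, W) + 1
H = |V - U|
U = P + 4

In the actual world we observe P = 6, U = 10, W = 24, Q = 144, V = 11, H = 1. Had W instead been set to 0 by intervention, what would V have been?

1

do(W=0) replaces the equation W = 3P + 6 with the constant W = 0.
U = P + 4  [with P=6]  = 10
V = min(U, W) + 1  [with U=10, W=0]  = 1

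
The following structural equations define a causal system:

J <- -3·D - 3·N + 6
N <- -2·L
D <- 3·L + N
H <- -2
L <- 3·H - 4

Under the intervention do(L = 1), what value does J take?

do(L=1) replaces the equation L <- 3·H - 4 with the constant L = 1.
N = -2·L  [with L=1]  = -2
D = 3·L + N  [with L=1, N=-2]  = 1
J = -3·D - 3·N + 6  [with D=1, N=-2]  = 9

9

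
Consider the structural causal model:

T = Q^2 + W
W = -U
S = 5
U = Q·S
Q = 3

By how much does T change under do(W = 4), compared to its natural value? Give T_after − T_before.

19

Intervening sets W = 4 and removes its equation (W = -U).
T = Q^2 + W  [with Q=3, W=4]  = 13
Without intervention: U = Q·S  [with Q=3, S=5]  = 15; W = -U  [with U=15]  = -15; T = Q^2 + W  [with Q=3, W=-15]  = -6.
Change = 13 − (-6) = 19.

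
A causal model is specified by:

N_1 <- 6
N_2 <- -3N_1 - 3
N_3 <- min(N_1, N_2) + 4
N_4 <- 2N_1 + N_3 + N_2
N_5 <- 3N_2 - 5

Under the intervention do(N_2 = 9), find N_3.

The intervention breaks the incoming arrows to N_2: N_2 <- -3N_1 - 3 no longer applies, and N_2 = 9.
N_3 = min(N_1, N_2) + 4  [with N_1=6, N_2=9]  = 10

10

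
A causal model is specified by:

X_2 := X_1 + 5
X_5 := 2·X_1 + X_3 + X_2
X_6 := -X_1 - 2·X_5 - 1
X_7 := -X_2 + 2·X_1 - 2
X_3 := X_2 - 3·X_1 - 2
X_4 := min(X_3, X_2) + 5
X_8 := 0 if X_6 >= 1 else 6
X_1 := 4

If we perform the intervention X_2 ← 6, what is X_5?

do(X_2=6) replaces the equation X_2 := X_1 + 5 with the constant X_2 = 6.
X_3 = X_2 - 3·X_1 - 2  [with X_2=6, X_1=4]  = -8
X_5 = 2·X_1 + X_3 + X_2  [with X_1=4, X_3=-8, X_2=6]  = 6

6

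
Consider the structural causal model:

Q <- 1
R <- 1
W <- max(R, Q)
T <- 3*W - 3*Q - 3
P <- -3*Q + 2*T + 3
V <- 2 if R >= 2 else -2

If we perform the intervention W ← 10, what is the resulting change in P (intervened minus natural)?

54

do(W=10) replaces the equation W <- max(R, Q) with the constant W = 10.
T = 3*W - 3*Q - 3  [with W=10, Q=1]  = 24
P = -3*Q + 2*T + 3  [with Q=1, T=24]  = 48
Without intervention: W = max(R, Q)  [with R=1, Q=1]  = 1; T = 3*W - 3*Q - 3  [with W=1, Q=1]  = -3; P = -3*Q + 2*T + 3  [with Q=1, T=-3]  = -6.
Change = 48 − (-6) = 54.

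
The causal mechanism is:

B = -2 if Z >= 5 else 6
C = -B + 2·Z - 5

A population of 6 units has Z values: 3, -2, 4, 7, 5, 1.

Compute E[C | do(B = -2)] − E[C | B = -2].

-6

do(B=-2) breaks B's dependence on Z. With B=-2 fixed, C across the units is 3, -7, 5, 11, 7, -1, mean 3.
E[C|B=-2] averages over only the 2 units with B=-2 (Z = 7, 5): C = 11, 7, mean 9.
Difference = 3 − 9 = -6.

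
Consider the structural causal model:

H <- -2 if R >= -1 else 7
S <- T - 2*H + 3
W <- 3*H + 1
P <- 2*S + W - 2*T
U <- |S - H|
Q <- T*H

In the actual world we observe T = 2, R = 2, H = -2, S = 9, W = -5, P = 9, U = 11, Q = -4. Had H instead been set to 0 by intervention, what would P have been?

The intervention breaks the incoming arrows to H: H <- -2 if R >= -1 else 7 no longer applies, and H = 0.
S = T - 2*H + 3  [with T=2, H=0]  = 5
W = 3*H + 1  [with H=0]  = 1
P = 2*S + W - 2*T  [with S=5, W=1, T=2]  = 7

7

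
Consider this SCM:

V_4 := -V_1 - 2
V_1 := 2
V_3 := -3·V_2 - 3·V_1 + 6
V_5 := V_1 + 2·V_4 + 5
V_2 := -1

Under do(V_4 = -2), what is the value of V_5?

3

Intervening sets V_4 = -2 and removes its equation (V_4 := -V_1 - 2).
V_5 = V_1 + 2·V_4 + 5  [with V_1=2, V_4=-2]  = 3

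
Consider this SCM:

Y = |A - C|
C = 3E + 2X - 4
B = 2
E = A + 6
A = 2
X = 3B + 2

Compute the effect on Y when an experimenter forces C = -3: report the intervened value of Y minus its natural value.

The intervention breaks the incoming arrows to C: C = 3E + 2X - 4 no longer applies, and C = -3.
Y = |A - C|  [with A=2, C=-3]  = 5
Without intervention: E = A + 6  [with A=2]  = 8; X = 3B + 2  [with B=2]  = 8; C = 3E + 2X - 4  [with E=8, X=8]  = 36; Y = |A - C|  [with A=2, C=36]  = 34.
Change = 5 − 34 = -29.

-29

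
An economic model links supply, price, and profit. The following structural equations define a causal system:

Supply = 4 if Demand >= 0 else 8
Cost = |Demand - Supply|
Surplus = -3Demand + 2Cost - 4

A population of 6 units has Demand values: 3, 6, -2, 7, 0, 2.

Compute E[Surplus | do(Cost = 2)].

-8

do(Cost=2) breaks Cost's dependence on Demand. With Cost=2 fixed, Surplus across the units is -9, -18, 6, -21, 0, -6, mean -8.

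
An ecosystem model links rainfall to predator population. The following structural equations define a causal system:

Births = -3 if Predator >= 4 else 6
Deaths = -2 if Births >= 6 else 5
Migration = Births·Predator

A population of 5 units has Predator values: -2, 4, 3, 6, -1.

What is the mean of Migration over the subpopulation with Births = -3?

-15

Observing Births=-3 restricts to units where Births's equation naturally yields -3: Predator ∈ {4, 6}. In that subpopulation Migration = -12, -18, mean -15.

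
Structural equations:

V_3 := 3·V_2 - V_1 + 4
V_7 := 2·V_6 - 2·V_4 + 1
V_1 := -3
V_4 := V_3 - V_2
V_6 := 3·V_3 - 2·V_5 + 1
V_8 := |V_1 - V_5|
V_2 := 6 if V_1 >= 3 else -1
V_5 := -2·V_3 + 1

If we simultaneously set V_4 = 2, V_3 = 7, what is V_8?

The joint intervention fixes V_4 = 2, V_3 = 7, removing each variable's own equation.
V_5 = -2·V_3 + 1  [with V_3=7]  = -13
V_8 = |V_1 - V_5|  [with V_1=-3, V_5=-13]  = 10

10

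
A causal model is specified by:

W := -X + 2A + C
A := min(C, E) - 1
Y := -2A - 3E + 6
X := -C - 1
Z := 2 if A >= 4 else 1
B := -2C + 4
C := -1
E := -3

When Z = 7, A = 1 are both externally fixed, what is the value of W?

Setting Z = 7, A = 1 by intervention discards those variables' equations.
X = -C - 1  [with C=-1]  = 0
W = -X + 2A + C  [with X=0, A=1, C=-1]  = 1

1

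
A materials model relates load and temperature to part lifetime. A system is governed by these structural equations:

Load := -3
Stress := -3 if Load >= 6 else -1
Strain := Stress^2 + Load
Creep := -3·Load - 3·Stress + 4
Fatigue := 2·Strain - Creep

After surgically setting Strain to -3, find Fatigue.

-22

do(Strain=-3) replaces the equation Strain := Stress^2 + Load with the constant Strain = -3.
Stress = -3 if Load >= 6 else -1  [with Load=-3]  = -1
Creep = -3·Load - 3·Stress + 4  [with Load=-3, Stress=-1]  = 16
Fatigue = 2·Strain - Creep  [with Strain=-3, Creep=16]  = -22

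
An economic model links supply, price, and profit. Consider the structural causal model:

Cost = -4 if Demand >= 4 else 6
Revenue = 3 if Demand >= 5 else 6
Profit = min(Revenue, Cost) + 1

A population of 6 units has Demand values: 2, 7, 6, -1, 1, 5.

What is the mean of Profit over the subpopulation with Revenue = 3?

-3

Observing Revenue=3 restricts to units where Revenue's equation naturally yields 3: Demand ∈ {7, 6, 5}. In that subpopulation Profit = -3, -3, -3, mean -3.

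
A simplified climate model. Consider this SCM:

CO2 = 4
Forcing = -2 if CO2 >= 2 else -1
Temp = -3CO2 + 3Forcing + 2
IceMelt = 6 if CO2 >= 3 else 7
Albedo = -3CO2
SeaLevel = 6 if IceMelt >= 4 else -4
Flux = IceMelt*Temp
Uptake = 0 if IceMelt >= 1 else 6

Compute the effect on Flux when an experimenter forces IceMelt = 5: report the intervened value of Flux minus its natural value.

The intervention breaks the incoming arrows to IceMelt: IceMelt = 6 if CO2 >= 3 else 7 no longer applies, and IceMelt = 5.
Forcing = -2 if CO2 >= 2 else -1  [with CO2=4]  = -2
Temp = -3CO2 + 3Forcing + 2  [with CO2=4, Forcing=-2]  = -16
Flux = IceMelt*Temp  [with IceMelt=5, Temp=-16]  = -80
Without intervention: Forcing = -2 if CO2 >= 2 else -1  [with CO2=4]  = -2; Temp = -3CO2 + 3Forcing + 2  [with CO2=4, Forcing=-2]  = -16; IceMelt = 6 if CO2 >= 3 else 7  [with CO2=4]  = 6; Flux = IceMelt*Temp  [with IceMelt=6, Temp=-16]  = -96.
Change = -80 − (-96) = 16.

16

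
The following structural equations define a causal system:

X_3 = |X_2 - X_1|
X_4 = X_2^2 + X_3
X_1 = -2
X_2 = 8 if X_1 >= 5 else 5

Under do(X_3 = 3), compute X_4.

28

The intervention breaks the incoming arrows to X_3: X_3 = |X_2 - X_1| no longer applies, and X_3 = 3.
X_2 = 8 if X_1 >= 5 else 5  [with X_1=-2]  = 5
X_4 = X_2^2 + X_3  [with X_2=5, X_3=3]  = 28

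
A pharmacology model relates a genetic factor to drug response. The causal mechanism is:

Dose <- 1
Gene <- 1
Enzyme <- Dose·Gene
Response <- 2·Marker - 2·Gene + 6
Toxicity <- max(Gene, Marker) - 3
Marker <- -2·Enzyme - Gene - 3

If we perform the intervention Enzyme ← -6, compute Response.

20

do(Enzyme=-6) replaces the equation Enzyme <- Dose·Gene with the constant Enzyme = -6.
Marker = -2·Enzyme - Gene - 3  [with Enzyme=-6, Gene=1]  = 8
Response = 2·Marker - 2·Gene + 6  [with Marker=8, Gene=1]  = 20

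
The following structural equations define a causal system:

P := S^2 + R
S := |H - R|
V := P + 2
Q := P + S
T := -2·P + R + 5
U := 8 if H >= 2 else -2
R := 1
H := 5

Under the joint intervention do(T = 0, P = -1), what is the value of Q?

3

Under do(T = 0, P = -1), each intervened variable's structural equation is replaced by its fixed value.
S = |H - R|  [with H=5, R=1]  = 4
Q = P + S  [with P=-1, S=4]  = 3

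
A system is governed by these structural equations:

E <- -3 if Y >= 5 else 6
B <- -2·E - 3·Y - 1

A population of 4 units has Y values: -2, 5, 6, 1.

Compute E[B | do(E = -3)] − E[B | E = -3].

The intervention sets E=-3 in all 4 units regardless of Y. Recomputing B per unit gives 11, -10, -13, 2; average -2.5.
E[B|E=-3] averages over only the 2 units with E=-3 (Y = 5, 6): B = -10, -13, mean -11.5.
Difference = -2.5 − (-11.5) = 9.

9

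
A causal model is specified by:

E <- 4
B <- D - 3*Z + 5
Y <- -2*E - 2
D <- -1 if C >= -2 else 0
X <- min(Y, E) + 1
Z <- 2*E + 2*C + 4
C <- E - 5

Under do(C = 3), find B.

Under do(C=3), the mechanism C <- E - 5 is discarded; C is fixed at 3.
Z = 2*E + 2*C + 4  [with E=4, C=3]  = 18
D = -1 if C >= -2 else 0  [with C=3]  = -1
B = D - 3*Z + 5  [with D=-1, Z=18]  = -50

-50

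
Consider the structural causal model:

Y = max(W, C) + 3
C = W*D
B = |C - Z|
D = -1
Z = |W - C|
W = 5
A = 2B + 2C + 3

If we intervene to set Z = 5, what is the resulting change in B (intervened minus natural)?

Under do(Z=5), the mechanism Z = |W - C| is discarded; Z is fixed at 5.
C = W*D  [with W=5, D=-1]  = -5
B = |C - Z|  [with C=-5, Z=5]  = 10
Without intervention: C = W*D  [with W=5, D=-1]  = -5; Z = |W - C|  [with W=5, C=-5]  = 10; B = |C - Z|  [with C=-5, Z=10]  = 15.
Change = 10 − 15 = -5.

-5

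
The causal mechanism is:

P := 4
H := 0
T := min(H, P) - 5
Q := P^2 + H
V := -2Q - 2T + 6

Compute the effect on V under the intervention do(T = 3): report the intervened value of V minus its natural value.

-16

do(T=3) replaces the equation T := min(H, P) - 5 with the constant T = 3.
Q = P^2 + H  [with P=4, H=0]  = 16
V = -2Q - 2T + 6  [with Q=16, T=3]  = -32
Without intervention: T = min(H, P) - 5  [with H=0, P=4]  = -5; Q = P^2 + H  [with P=4, H=0]  = 16; V = -2Q - 2T + 6  [with Q=16, T=-5]  = -16.
Change = -32 − (-16) = -16.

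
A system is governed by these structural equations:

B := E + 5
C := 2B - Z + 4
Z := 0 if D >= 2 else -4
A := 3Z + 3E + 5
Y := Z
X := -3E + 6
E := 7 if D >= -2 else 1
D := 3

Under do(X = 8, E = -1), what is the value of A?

Setting X = 8, E = -1 by intervention discards those variables' equations.
Z = 0 if D >= 2 else -4  [with D=3]  = 0
A = 3Z + 3E + 5  [with Z=0, E=-1]  = 2

2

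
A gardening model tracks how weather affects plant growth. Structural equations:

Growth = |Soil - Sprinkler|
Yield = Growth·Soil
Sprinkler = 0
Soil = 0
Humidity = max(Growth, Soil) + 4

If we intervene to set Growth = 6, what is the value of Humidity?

10

The intervention breaks the incoming arrows to Growth: Growth = |Soil - Sprinkler| no longer applies, and Growth = 6.
Humidity = max(Growth, Soil) + 4  [with Growth=6, Soil=0]  = 10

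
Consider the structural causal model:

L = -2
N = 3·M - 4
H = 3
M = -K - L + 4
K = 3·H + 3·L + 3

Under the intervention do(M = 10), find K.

6

Under do(M=10), the mechanism M = -K - L + 4 is discarded; M is fixed at 10.
Since K is not a descendant of the intervened variable, it is unaffected.
K = 3·H + 3·L + 3  [with H=3, L=-2]  = 6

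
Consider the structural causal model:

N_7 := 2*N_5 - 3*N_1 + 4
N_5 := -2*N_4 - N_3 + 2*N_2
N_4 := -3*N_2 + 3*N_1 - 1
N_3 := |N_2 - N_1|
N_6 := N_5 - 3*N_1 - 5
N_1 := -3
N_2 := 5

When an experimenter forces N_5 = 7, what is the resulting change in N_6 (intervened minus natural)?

-45

The intervention breaks the incoming arrows to N_5: N_5 := -2*N_4 - N_3 + 2*N_2 no longer applies, and N_5 = 7.
N_6 = N_5 - 3*N_1 - 5  [with N_5=7, N_1=-3]  = 11
Without intervention: N_3 = |N_2 - N_1|  [with N_2=5, N_1=-3]  = 8; N_4 = -3*N_2 + 3*N_1 - 1  [with N_2=5, N_1=-3]  = -25; N_5 = -2*N_4 - N_3 + 2*N_2  [with N_4=-25, N_3=8, N_2=5]  = 52; N_6 = N_5 - 3*N_1 - 5  [with N_5=52, N_1=-3]  = 56.
Change = 11 − 56 = -45.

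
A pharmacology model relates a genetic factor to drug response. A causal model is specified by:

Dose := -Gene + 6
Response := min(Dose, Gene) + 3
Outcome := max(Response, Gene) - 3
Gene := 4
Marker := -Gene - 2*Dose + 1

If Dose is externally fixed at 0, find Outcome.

do(Dose=0) replaces the equation Dose := -Gene + 6 with the constant Dose = 0.
Response = min(Dose, Gene) + 3  [with Dose=0, Gene=4]  = 3
Outcome = max(Response, Gene) - 3  [with Response=3, Gene=4]  = 1

1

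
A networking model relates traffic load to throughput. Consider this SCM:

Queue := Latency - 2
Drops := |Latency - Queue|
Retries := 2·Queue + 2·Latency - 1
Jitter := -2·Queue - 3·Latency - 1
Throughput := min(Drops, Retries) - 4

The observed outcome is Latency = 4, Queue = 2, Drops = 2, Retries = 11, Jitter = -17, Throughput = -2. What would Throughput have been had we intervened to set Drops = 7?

3

The intervention breaks the incoming arrows to Drops: Drops := |Latency - Queue| no longer applies, and Drops = 7.
Queue = Latency - 2  [with Latency=4]  = 2
Retries = 2·Queue + 2·Latency - 1  [with Queue=2, Latency=4]  = 11
Throughput = min(Drops, Retries) - 4  [with Drops=7, Retries=11]  = 3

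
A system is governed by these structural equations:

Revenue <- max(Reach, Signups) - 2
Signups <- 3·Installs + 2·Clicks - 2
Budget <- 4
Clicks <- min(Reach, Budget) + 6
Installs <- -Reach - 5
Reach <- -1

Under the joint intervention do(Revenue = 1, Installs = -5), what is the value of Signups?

Setting Revenue = 1, Installs = -5 by intervention discards those variables' equations.
Clicks = min(Reach, Budget) + 6  [with Reach=-1, Budget=4]  = 5
Signups = 3·Installs + 2·Clicks - 2  [with Installs=-5, Clicks=5]  = -7

-7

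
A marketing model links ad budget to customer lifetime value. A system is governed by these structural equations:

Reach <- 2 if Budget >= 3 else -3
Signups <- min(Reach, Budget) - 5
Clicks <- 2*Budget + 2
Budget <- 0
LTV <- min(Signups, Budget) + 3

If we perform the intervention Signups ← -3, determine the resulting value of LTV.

0

Intervening sets Signups = -3 and removes its equation (Signups <- min(Reach, Budget) - 5).
LTV = min(Signups, Budget) + 3  [with Signups=-3, Budget=0]  = 0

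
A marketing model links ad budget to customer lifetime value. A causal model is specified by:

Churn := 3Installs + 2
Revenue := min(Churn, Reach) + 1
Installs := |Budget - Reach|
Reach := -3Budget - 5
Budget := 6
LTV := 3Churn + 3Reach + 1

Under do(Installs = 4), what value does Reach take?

-23

Under do(Installs=4), the mechanism Installs := |Budget - Reach| is discarded; Installs is fixed at 4.
Since Reach is not a descendant of the intervened variable, it is unaffected.
Reach = -3Budget - 5  [with Budget=6]  = -23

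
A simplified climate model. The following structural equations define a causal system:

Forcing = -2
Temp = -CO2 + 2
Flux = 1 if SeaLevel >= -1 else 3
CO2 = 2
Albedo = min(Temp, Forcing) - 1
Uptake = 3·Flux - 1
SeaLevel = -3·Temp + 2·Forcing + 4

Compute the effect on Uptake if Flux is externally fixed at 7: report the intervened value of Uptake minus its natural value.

Intervening sets Flux = 7 and removes its equation (Flux = 1 if SeaLevel >= -1 else 3).
Uptake = 3·Flux - 1  [with Flux=7]  = 20
Without intervention: Temp = -CO2 + 2  [with CO2=2]  = 0; SeaLevel = -3·Temp + 2·Forcing + 4  [with Temp=0, Forcing=-2]  = 0; Flux = 1 if SeaLevel >= -1 else 3  [with SeaLevel=0]  = 1; Uptake = 3·Flux - 1  [with Flux=1]  = 2.
Change = 20 − 2 = 18.

18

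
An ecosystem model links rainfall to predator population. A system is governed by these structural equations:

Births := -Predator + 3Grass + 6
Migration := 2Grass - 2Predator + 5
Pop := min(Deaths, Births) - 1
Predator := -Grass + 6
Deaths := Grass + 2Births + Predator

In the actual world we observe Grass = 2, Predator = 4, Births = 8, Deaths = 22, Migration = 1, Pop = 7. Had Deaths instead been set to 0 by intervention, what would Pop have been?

Under do(Deaths=0), the mechanism Deaths := Grass + 2Births + Predator is discarded; Deaths is fixed at 0.
Predator = -Grass + 6  [with Grass=2]  = 4
Births = -Predator + 3Grass + 6  [with Predator=4, Grass=2]  = 8
Pop = min(Deaths, Births) - 1  [with Deaths=0, Births=8]  = -1

-1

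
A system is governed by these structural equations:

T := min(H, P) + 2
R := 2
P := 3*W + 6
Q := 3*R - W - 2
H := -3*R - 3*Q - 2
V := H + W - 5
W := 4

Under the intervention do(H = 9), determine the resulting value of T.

Under do(H=9), the mechanism H := -3*R - 3*Q - 2 is discarded; H is fixed at 9.
P = 3*W + 6  [with W=4]  = 18
T = min(H, P) + 2  [with H=9, P=18]  = 11

11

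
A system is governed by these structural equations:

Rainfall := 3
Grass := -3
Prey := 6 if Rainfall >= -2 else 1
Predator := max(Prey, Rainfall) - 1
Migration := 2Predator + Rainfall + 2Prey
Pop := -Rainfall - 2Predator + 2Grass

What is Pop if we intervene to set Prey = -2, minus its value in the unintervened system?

6

The intervention breaks the incoming arrows to Prey: Prey := 6 if Rainfall >= -2 else 1 no longer applies, and Prey = -2.
Predator = max(Prey, Rainfall) - 1  [with Prey=-2, Rainfall=3]  = 2
Pop = -Rainfall - 2Predator + 2Grass  [with Rainfall=3, Predator=2, Grass=-3]  = -13
Without intervention: Prey = 6 if Rainfall >= -2 else 1  [with Rainfall=3]  = 6; Predator = max(Prey, Rainfall) - 1  [with Prey=6, Rainfall=3]  = 5; Pop = -Rainfall - 2Predator + 2Grass  [with Rainfall=3, Predator=5, Grass=-3]  = -19.
Change = -13 − (-19) = 6.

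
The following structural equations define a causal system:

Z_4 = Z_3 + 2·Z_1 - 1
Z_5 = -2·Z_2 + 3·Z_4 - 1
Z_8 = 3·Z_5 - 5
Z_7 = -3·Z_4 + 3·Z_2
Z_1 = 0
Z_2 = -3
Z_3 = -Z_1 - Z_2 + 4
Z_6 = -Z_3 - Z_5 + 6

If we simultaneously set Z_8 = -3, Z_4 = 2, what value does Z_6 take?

-12

The joint intervention fixes Z_8 = -3, Z_4 = 2, removing each variable's own equation.
Z_3 = -Z_1 - Z_2 + 4  [with Z_1=0, Z_2=-3]  = 7
Z_5 = -2·Z_2 + 3·Z_4 - 1  [with Z_2=-3, Z_4=2]  = 11
Z_6 = -Z_3 - Z_5 + 6  [with Z_3=7, Z_5=11]  = -12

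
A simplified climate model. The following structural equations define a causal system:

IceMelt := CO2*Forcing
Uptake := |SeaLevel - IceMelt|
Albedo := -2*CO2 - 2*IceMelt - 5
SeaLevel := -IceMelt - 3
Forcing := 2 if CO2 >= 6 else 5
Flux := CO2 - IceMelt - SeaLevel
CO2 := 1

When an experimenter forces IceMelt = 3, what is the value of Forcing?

5

Under do(IceMelt=3), the mechanism IceMelt := CO2*Forcing is discarded; IceMelt is fixed at 3.
Since Forcing is not a descendant of the intervened variable, it is unaffected.
Forcing = 2 if CO2 >= 6 else 5  [with CO2=1]  = 5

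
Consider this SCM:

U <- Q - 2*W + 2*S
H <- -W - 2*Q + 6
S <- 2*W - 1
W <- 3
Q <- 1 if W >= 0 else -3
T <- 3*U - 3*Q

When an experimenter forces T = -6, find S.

do(T=-6) replaces the equation T <- 3*U - 3*Q with the constant T = -6.
S is not downstream of the intervention, so its value is determined by the original equations.
S = 2*W - 1  [with W=3]  = 5

5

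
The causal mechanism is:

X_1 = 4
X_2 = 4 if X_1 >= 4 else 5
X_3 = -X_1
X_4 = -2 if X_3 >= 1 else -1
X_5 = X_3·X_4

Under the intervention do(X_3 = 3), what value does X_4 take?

-2

The intervention breaks the incoming arrows to X_3: X_3 = -X_1 no longer applies, and X_3 = 3.
X_4 = -2 if X_3 >= 1 else -1  [with X_3=3]  = -2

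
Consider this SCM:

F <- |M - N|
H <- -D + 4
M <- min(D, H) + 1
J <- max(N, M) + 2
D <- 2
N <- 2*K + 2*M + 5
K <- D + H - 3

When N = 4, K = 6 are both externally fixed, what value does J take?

The joint intervention fixes N = 4, K = 6, removing each variable's own equation.
H = -D + 4  [with D=2]  = 2
M = min(D, H) + 1  [with D=2, H=2]  = 3
J = max(N, M) + 2  [with N=4, M=3]  = 6

6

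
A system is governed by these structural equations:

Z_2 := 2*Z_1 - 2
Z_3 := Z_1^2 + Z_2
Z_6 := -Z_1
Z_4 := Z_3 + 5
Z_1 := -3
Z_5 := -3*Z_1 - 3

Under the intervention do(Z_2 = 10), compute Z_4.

24

Under do(Z_2=10), the mechanism Z_2 := 2*Z_1 - 2 is discarded; Z_2 is fixed at 10.
Z_3 = Z_1^2 + Z_2  [with Z_1=-3, Z_2=10]  = 19
Z_4 = Z_3 + 5  [with Z_3=19]  = 24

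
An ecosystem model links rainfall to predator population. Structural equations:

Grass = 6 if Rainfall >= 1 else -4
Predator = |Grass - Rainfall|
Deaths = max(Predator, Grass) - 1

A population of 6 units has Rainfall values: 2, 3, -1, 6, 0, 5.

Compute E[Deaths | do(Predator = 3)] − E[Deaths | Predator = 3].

0.5

Every unit gets Predator=3 under the intervention. Deaths values become 5, 5, 2, 5, 2, 5; E[Deaths|do(Predator=3)] = 4.
E[Deaths|Predator=3] averages over only the 2 units with Predator=3 (Rainfall = 3, -1): Deaths = 5, 2, mean 3.5.
Difference = 4 − 3.5 = 0.5.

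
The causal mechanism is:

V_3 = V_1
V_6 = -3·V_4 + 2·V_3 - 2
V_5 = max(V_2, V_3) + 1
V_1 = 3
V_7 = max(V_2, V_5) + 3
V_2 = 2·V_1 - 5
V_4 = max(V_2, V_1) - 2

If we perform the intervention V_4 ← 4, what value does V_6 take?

Under do(V_4=4), the mechanism V_4 = max(V_2, V_1) - 2 is discarded; V_4 is fixed at 4.
V_3 = V_1  [with V_1=3]  = 3
V_6 = -3·V_4 + 2·V_3 - 2  [with V_4=4, V_3=3]  = -8

-8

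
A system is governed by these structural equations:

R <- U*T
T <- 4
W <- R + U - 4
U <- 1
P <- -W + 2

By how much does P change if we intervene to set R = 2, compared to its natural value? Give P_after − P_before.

do(R=2) replaces the equation R <- U*T with the constant R = 2.
W = R + U - 4  [with R=2, U=1]  = -1
P = -W + 2  [with W=-1]  = 3
Without intervention: R = U*T  [with U=1, T=4]  = 4; W = R + U - 4  [with R=4, U=1]  = 1; P = -W + 2  [with W=1]  = 1.
Change = 3 − 1 = 2.

2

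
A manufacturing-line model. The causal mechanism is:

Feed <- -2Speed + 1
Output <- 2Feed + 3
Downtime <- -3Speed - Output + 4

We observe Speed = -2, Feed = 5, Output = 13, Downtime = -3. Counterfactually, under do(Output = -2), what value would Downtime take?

12

The intervention breaks the incoming arrows to Output: Output <- 2Feed + 3 no longer applies, and Output = -2.
Downtime = -3Speed - Output + 4  [with Speed=-2, Output=-2]  = 12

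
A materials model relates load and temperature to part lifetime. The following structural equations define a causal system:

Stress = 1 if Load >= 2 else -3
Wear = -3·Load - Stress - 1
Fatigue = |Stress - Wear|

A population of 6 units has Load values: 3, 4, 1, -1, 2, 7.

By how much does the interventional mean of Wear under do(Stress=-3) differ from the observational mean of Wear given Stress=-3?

Under do(Stress=-3), Stress's equation is replaced by Stress=-3 for every unit. Per-unit Wear: -7, -10, -1, 5, -4, -19. Mean = -6.
Observing Stress=-3 restricts to units where Stress's equation naturally yields -3: Load ∈ {1, -1}. In that subpopulation Wear = -1, 5, mean 2.
Difference = -6 − 2 = -8.

-8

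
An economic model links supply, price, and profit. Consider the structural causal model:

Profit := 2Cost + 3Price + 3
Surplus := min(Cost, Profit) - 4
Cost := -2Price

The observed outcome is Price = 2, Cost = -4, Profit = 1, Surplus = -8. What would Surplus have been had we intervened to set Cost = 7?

Under do(Cost=7), the mechanism Cost := -2Price is discarded; Cost is fixed at 7.
Profit = 2Cost + 3Price + 3  [with Cost=7, Price=2]  = 23
Surplus = min(Cost, Profit) - 4  [with Cost=7, Profit=23]  = 3

3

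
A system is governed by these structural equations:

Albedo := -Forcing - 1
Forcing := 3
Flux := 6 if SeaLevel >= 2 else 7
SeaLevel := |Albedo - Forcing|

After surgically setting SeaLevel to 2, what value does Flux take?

The intervention breaks the incoming arrows to SeaLevel: SeaLevel := |Albedo - Forcing| no longer applies, and SeaLevel = 2.
Flux = 6 if SeaLevel >= 2 else 7  [with SeaLevel=2]  = 6

6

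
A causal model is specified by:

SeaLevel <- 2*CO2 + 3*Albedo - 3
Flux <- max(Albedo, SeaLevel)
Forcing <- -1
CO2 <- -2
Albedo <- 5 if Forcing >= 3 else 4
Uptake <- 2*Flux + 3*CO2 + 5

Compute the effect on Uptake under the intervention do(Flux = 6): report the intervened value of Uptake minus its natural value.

The intervention breaks the incoming arrows to Flux: Flux <- max(Albedo, SeaLevel) no longer applies, and Flux = 6.
Uptake = 2*Flux + 3*CO2 + 5  [with Flux=6, CO2=-2]  = 11
Without intervention: Albedo = 5 if Forcing >= 3 else 4  [with Forcing=-1]  = 4; SeaLevel = 2*CO2 + 3*Albedo - 3  [with CO2=-2, Albedo=4]  = 5; Flux = max(Albedo, SeaLevel)  [with Albedo=4, SeaLevel=5]  = 5; Uptake = 2*Flux + 3*CO2 + 5  [with Flux=5, CO2=-2]  = 9.
Change = 11 − 9 = 2.

2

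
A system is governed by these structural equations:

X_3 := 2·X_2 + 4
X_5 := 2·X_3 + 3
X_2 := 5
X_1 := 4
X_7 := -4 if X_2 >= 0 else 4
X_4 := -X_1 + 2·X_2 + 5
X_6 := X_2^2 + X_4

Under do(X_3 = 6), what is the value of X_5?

do(X_3=6) replaces the equation X_3 := 2·X_2 + 4 with the constant X_3 = 6.
X_5 = 2·X_3 + 3  [with X_3=6]  = 15

15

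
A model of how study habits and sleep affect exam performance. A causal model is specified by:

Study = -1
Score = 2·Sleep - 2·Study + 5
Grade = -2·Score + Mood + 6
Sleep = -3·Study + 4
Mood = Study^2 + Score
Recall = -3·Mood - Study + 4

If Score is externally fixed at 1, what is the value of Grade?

The intervention breaks the incoming arrows to Score: Score = 2·Sleep - 2·Study + 5 no longer applies, and Score = 1.
Mood = Study^2 + Score  [with Study=-1, Score=1]  = 2
Grade = -2·Score + Mood + 6  [with Score=1, Mood=2]  = 6

6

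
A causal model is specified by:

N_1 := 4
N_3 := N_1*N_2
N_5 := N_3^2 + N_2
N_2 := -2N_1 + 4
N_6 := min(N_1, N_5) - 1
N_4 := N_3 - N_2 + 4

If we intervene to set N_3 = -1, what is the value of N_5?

do(N_3=-1) replaces the equation N_3 := N_1*N_2 with the constant N_3 = -1.
N_2 = -2N_1 + 4  [with N_1=4]  = -4
N_5 = N_3^2 + N_2  [with N_3=-1, N_2=-4]  = -3

-3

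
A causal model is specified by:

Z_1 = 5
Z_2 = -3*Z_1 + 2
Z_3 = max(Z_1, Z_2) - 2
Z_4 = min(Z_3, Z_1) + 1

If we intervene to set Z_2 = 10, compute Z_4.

Under do(Z_2=10), the mechanism Z_2 = -3*Z_1 + 2 is discarded; Z_2 is fixed at 10.
Z_3 = max(Z_1, Z_2) - 2  [with Z_1=5, Z_2=10]  = 8
Z_4 = min(Z_3, Z_1) + 1  [with Z_3=8, Z_1=5]  = 6

6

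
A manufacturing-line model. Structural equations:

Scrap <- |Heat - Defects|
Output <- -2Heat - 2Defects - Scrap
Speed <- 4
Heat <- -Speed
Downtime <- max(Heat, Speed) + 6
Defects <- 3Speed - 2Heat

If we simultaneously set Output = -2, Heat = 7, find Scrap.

9

Setting Output = -2, Heat = 7 by intervention discards those variables' equations.
Defects = 3Speed - 2Heat  [with Speed=4, Heat=7]  = -2
Scrap = |Heat - Defects|  [with Heat=7, Defects=-2]  = 9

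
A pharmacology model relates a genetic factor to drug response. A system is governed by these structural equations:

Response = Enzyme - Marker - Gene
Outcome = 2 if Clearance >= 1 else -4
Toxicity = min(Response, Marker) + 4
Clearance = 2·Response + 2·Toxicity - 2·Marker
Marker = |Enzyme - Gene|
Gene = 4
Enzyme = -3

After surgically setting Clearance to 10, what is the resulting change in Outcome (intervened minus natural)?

Intervening sets Clearance = 10 and removes its equation (Clearance = 2·Response + 2·Toxicity - 2·Marker).
Outcome = 2 if Clearance >= 1 else -4  [with Clearance=10]  = 2
Without intervention: Marker = |Enzyme - Gene|  [with Enzyme=-3, Gene=4]  = 7; Response = Enzyme - Marker - Gene  [with Enzyme=-3, Marker=7, Gene=4]  = -14; Toxicity = min(Response, Marker) + 4  [with Response=-14, Marker=7]  = -10; Clearance = 2·Response + 2·Toxicity - 2·Marker  [with Response=-14, Toxicity=-10, Marker=7]  = -62; Outcome = 2 if Clearance >= 1 else -4  [with Clearance=-62]  = -4.
Change = 2 − (-4) = 6.

6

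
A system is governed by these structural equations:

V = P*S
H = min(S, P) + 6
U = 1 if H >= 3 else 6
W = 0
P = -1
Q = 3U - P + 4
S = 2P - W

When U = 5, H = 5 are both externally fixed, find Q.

Setting U = 5, H = 5 by intervention discards those variables' equations.
Q = 3U - P + 4  [with U=5, P=-1]  = 20

20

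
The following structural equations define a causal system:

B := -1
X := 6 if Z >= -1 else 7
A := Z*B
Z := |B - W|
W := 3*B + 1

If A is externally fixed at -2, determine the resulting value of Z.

Under do(A=-2), the mechanism A := Z*B is discarded; A is fixed at -2.
Since Z is not a descendant of the intervened variable, it is unaffected.
W = 3*B + 1  [with B=-1]  = -2
Z = |B - W|  [with B=-1, W=-2]  = 1

1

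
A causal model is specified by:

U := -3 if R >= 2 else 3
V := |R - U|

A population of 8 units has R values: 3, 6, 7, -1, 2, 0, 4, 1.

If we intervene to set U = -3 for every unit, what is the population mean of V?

5.75

Every unit gets U=-3 under the intervention. V values become 6, 9, 10, 2, 5, 3, 7, 4; E[V|do(U=-3)] = 5.75.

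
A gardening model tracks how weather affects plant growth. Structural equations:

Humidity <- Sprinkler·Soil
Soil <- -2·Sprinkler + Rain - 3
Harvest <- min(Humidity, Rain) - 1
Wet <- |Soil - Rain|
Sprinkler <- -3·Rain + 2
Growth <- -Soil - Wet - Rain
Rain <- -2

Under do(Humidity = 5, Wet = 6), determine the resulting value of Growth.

Setting Humidity = 5, Wet = 6 by intervention discards those variables' equations.
Sprinkler = -3·Rain + 2  [with Rain=-2]  = 8
Soil = -2·Sprinkler + Rain - 3  [with Sprinkler=8, Rain=-2]  = -21
Growth = -Soil - Wet - Rain  [with Soil=-21, Wet=6, Rain=-2]  = 17

17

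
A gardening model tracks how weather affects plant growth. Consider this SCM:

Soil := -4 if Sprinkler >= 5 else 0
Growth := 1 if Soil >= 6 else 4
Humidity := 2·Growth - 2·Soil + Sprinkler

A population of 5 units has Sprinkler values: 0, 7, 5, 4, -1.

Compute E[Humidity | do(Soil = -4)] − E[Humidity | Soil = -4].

The intervention sets Soil=-4 in all 5 units regardless of Sprinkler. Recomputing Humidity per unit gives 16, 23, 21, 20, 15; average 19.
E[Humidity|Soil=-4] averages over only the 2 units with Soil=-4 (Sprinkler = 7, 5): Humidity = 23, 21, mean 22.
Difference = 19 − 22 = -3.

-3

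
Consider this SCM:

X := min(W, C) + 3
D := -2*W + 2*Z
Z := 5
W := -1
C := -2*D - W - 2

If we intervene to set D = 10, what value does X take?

do(D=10) replaces the equation D := -2*W + 2*Z with the constant D = 10.
C = -2*D - W - 2  [with D=10, W=-1]  = -21
X = min(W, C) + 3  [with W=-1, C=-21]  = -18

-18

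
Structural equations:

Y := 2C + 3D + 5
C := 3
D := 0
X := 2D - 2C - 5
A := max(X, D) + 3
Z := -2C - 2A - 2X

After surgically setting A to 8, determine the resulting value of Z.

The intervention breaks the incoming arrows to A: A := max(X, D) + 3 no longer applies, and A = 8.
X = 2D - 2C - 5  [with D=0, C=3]  = -11
Z = -2C - 2A - 2X  [with C=3, A=8, X=-11]  = 0

0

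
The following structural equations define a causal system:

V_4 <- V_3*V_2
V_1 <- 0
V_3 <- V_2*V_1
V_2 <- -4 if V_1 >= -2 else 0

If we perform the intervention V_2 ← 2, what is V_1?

0

Under do(V_2=2), the mechanism V_2 <- -4 if V_1 >= -2 else 0 is discarded; V_2 is fixed at 2.
V_1 is not downstream of the intervention, so its value is determined by the original equations.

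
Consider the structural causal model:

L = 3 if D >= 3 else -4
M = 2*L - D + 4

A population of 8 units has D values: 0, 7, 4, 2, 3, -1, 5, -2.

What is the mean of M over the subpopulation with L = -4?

-3.75

E[M|L=-4] averages over only the 4 units with L=-4 (D = 0, 2, -1, -2): M = -4, -6, -3, -2, mean -3.75.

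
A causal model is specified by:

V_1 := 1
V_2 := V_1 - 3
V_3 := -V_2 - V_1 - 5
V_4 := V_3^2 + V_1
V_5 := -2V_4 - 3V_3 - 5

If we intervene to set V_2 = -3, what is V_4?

Under do(V_2=-3), the mechanism V_2 := V_1 - 3 is discarded; V_2 is fixed at -3.
V_3 = -V_2 - V_1 - 5  [with V_2=-3, V_1=1]  = -3
V_4 = V_3^2 + V_1  [with V_3=-3, V_1=1]  = 10

10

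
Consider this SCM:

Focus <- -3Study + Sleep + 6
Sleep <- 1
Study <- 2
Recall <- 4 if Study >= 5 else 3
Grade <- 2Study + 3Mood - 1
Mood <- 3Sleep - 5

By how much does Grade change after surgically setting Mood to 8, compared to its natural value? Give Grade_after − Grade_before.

30

Under do(Mood=8), the mechanism Mood <- 3Sleep - 5 is discarded; Mood is fixed at 8.
Grade = 2Study + 3Mood - 1  [with Study=2, Mood=8]  = 27
Without intervention: Mood = 3Sleep - 5  [with Sleep=1]  = -2; Grade = 2Study + 3Mood - 1  [with Study=2, Mood=-2]  = -3.
Change = 27 − (-3) = 30.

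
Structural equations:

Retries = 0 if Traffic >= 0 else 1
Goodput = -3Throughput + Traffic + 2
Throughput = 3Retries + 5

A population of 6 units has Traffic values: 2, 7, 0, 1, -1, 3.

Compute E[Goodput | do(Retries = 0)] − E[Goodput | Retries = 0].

-0.6

do(Retries=0) breaks Retries's dependence on Traffic. With Retries=0 fixed, Goodput across the units is -11, -6, -13, -12, -14, -10, mean -11.
E[Goodput|Retries=0] averages over only the 5 units with Retries=0 (Traffic = 2, 7, 0, 1, 3): Goodput = -11, -6, -13, -12, -10, mean -10.4.
Difference = -11 − (-10.4) = -0.6.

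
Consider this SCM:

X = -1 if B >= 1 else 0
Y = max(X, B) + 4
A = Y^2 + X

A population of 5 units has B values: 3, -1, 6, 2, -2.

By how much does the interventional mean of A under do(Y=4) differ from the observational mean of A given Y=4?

-0.6

Under do(Y=4), Y's equation is replaced by Y=4 for every unit. Per-unit A: 15, 16, 15, 15, 16. Mean = 15.4.
E[A|Y=4] averages over only the 2 units with Y=4 (B = -1, -2): A = 16, 16, mean 16.
Difference = 15.4 − 16 = -0.6.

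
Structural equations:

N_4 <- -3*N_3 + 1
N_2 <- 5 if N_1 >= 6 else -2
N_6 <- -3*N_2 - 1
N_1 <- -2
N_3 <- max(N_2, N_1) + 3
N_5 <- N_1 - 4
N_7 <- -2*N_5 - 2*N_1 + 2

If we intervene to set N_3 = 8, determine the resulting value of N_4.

-23

The intervention breaks the incoming arrows to N_3: N_3 <- max(N_2, N_1) + 3 no longer applies, and N_3 = 8.
N_4 = -3*N_3 + 1  [with N_3=8]  = -23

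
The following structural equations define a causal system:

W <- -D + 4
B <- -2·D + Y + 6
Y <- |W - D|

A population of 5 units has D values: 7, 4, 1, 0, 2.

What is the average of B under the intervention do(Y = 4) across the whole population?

4.4

do(Y=4) breaks Y's dependence on D. With Y=4 fixed, B across the units is -4, 2, 8, 10, 6, mean 4.4.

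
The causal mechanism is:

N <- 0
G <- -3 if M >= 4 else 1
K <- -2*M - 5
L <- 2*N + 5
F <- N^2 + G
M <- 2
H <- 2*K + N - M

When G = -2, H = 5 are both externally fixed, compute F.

Setting G = -2, H = 5 by intervention discards those variables' equations.
F = N^2 + G  [with N=0, G=-2]  = -2

-2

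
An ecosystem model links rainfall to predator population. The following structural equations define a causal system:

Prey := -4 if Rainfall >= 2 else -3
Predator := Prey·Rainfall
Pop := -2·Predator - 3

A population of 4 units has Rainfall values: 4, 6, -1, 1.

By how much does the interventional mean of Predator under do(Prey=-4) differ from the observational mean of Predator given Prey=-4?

10

do(Prey=-4) breaks Prey's dependence on Rainfall. With Prey=-4 fixed, Predator across the units is -16, -24, 4, -4, mean -10.
Observing Prey=-4 restricts to units where Prey's equation naturally yields -4: Rainfall ∈ {4, 6}. In that subpopulation Predator = -16, -24, mean -20.
Difference = -10 − (-20) = 10.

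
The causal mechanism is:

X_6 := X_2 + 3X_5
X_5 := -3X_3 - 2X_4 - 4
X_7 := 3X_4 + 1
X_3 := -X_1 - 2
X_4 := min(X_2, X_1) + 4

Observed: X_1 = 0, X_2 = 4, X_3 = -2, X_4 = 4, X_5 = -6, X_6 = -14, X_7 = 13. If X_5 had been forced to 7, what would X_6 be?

25

The intervention breaks the incoming arrows to X_5: X_5 := -3X_3 - 2X_4 - 4 no longer applies, and X_5 = 7.
X_6 = X_2 + 3X_5  [with X_2=4, X_5=7]  = 25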